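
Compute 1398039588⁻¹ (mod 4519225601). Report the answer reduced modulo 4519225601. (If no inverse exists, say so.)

no inverse exists

Euclidean algorithm on 4519225601, 1398039588:
4519225601 = 3*1398039588 + 325106837
1398039588 = 4*325106837 + 97612240
325106837 = 3*97612240 + 32270117
97612240 = 3*32270117 + 801889
32270117 = 40*801889 + 194557
801889 = 4*194557 + 23661
194557 = 8*23661 + 5269
23661 = 4*5269 + 2585
5269 = 2*2585 + 99
2585 = 26*99 + 11
99 = 9*11 + 0
gcd(1398039588, 4519225601) = 11 ≠ 1, so 1398039588 has no multiplicative inverse modulo 4519225601.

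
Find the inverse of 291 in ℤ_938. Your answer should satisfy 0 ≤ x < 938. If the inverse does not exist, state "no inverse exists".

303

gcd(938, 291) by repeated division:
938 = 3×291 + 65
291 = 4×65 + 31
65 = 2×31 + 3
31 = 10×3 + 1
3 = 3×1 + 0
gcd = 1, so the inverse exists. Back-substitute:
1 = 31 − 10·3
1 = −10·65 + 21·31
1 = 21·291 − 94·65
1 = −94·938 + 303·291
So 291·303 ≡ 1 (mod 938).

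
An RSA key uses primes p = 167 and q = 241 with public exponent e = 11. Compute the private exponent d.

21731

φ(n) = (p−1)(q−1) = 166·240 = 39840.
Need d with 11·d ≡ 1 (mod 39840). Apply the extended Euclidean algorithm:
39840 = 3621×11 + 9
11 = 1×9 + 2
9 = 4×2 + 1
2 = 2×1 + 0
Back-substitute:
1 = 9 − 4·2
1 = −4·11 + 5·9
1 = 5·39840 − 18109·11
So 11·(-18109) ≡ 1 (mod 39840), hence d ≡ -18109 ≡ 21731 (mod 39840).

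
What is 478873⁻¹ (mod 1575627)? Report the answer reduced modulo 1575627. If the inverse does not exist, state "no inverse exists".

Apply the Euclidean algorithm to 1575627 and 478873:
1575627 = 3×478873 + 139008
478873 = 3×139008 + 61849
139008 = 2×61849 + 15310
61849 = 4×15310 + 609
15310 = 25×609 + 85
609 = 7×85 + 14
85 = 6×14 + 1
14 = 14×1 + 0
The gcd is 1. Working backward:
1 = 85 − 6·14
1 = −6·609 + 43·85
1 = 43·15310 − 1081·609
1 = −1081·61849 + 4367·15310
1 = 4367·139008 − 9815·61849
1 = −9815·478873 + 33812·139008
1 = 33812·1575627 − 111251·478873
Hence 478873⁻¹ ≡ -111251 ≡ 1464376 (mod 1575627).

1464376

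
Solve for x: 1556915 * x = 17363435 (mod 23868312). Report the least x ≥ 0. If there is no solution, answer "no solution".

17376769

First find gcd(1556915, 23868312):
23868312 = 15·1556915 + 514587
1556915 = 3·514587 + 13154
514587 = 39·13154 + 1581
13154 = 8·1581 + 506
1581 = 3·506 + 63
506 = 8·63 + 2
63 = 31·2 + 1
2 = 2·1 + 0
gcd = 1, so a unique solution mod 23868312 exists.
Back-substitute for the Bézout coefficients:
1 = 63 − 31·2
1 = −31·506 + 249·63
1 = 249·1581 − 778·506
1 = −778·13154 + 6473·1581
1 = 6473·514587 − 253225·13154
1 = −253225·1556915 + 766148·514587
1 = 766148·23868312 − 11745445·1556915
So 1556915·(-11745445) ≡ 1 (mod 23868312), giving 1556915⁻¹ ≡ 12122867.
x ≡ 1556915⁻¹·17363435 ≡ 12122867·17363435 ≡ 17376769 (mod 23868312).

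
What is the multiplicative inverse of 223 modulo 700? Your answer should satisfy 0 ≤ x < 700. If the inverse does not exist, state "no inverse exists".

Apply the Euclidean algorithm to 700 and 223:
700 = 3*223 + 31
223 = 7*31 + 6
31 = 5*6 + 1
6 = 6*1 + 0
Since gcd(223, 700) = 1, back-substitute to write 1 as a combination:
1 = 31 − 5·6
1 = −5·223 + 36·31
1 = 36·700 − 113·223
So 223·(-113) ≡ 1 (mod 700), and -113 ≡ 587 (mod 700).

587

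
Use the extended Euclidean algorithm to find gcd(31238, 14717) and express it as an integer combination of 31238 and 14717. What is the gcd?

Euclidean algorithm:
31238 = 2*14717 + 1804
14717 = 8*1804 + 285
1804 = 6*285 + 94
285 = 3*94 + 3
94 = 31*3 + 1
3 = 3*1 + 0
gcd(31238, 14717) = 1.
Working backward:
1 = 94 − 31·3
1 = −31·285 + 94·94
1 = 94·1804 − 595·285
1 = −595·14717 + 4854·1804
1 = 4854·31238 − 10303·14717
So 1 = (4854)·31238 + (-10303)·14717.

1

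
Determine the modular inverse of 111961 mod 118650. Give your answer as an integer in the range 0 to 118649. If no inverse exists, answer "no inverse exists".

Run Euclid on (118650, 111961):
118650 = 1×111961 + 6689
111961 = 16×6689 + 4937
6689 = 1×4937 + 1752
4937 = 2×1752 + 1433
1752 = 1×1433 + 319
1433 = 4×319 + 157
319 = 2×157 + 5
157 = 31×5 + 2
5 = 2×2 + 1
2 = 2×1 + 0
The gcd is 1. Working backward:
1 = 5 − 2·2
1 = −2·157 + 63·5
1 = 63·319 − 128·157
1 = −128·1433 + 575·319
1 = 575·1752 − 703·1433
1 = −703·4937 + 1981·1752
1 = 1981·6689 − 2684·4937
1 = −2684·111961 + 44925·6689
1 = 44925·118650 − 47609·111961
Hence 111961⁻¹ ≡ -47609 ≡ 71041 (mod 118650).

71041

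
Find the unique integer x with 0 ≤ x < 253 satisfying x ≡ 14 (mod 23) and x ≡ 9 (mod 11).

Write x = 14 + 23·k. Then 23·k ≡ 9 − 14 ≡ 6 (mod 11).
Need 23⁻¹ mod 11. Extended Euclid on (11, 1):
11 = 11×1 + 0
23⁻¹ ≡ 1 (mod 11), so k ≡ 1·6 ≡ 6 (mod 11).
x = 14 + 23·6 = 152.

152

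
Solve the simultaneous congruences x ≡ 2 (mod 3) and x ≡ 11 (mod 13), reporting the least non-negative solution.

Write x = 2 + 3·k. Then 3·k ≡ 11 − 2 ≡ 9 (mod 13).
Need 3⁻¹ mod 13. Extended Euclid on (13, 3):
13 = 4·3 + 1
3 = 3·1 + 0
Back-substitute:
1 = 13 − 4·3
3⁻¹ ≡ 9 (mod 13), so k ≡ 9·9 ≡ 3 (mod 13).
x = 2 + 3·3 = 11.

11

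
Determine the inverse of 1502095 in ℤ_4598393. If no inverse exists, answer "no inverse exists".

1519235

Extended Euclidean algorithm:
4598393 = 3×1502095 + 92108
1502095 = 16×92108 + 28367
92108 = 3×28367 + 7007
28367 = 4×7007 + 339
7007 = 20×339 + 227
339 = 1×227 + 112
227 = 2×112 + 3
112 = 37×3 + 1
3 = 3×1 + 0
gcd = 1, so the inverse exists. Back-substitute:
1 = 112 − 37·3
1 = −37·227 + 75·112
1 = 75·339 − 112·227
1 = −112·7007 + 2315·339
1 = 2315·28367 − 9372·7007
1 = −9372·92108 + 30431·28367
1 = 30431·1502095 − 496268·92108
1 = −496268·4598393 + 1519235·1502095
So 1502095·1519235 ≡ 1 (mod 4598393).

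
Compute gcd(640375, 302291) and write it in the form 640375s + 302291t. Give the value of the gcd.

Apply Euclid's algorithm to 640375 and 302291:
640375 = 2·302291 + 35793
302291 = 8·35793 + 15947
35793 = 2·15947 + 3899
15947 = 4·3899 + 351
3899 = 11·351 + 38
351 = 9·38 + 9
38 = 4·9 + 2
9 = 4·2 + 1
2 = 2·1 + 0
gcd(640375, 302291) = 1.
Back-substituting:
1 = 9 − 4·2
1 = −4·38 + 17·9
1 = 17·351 − 157·38
1 = −157·3899 + 1744·351
1 = 1744·15947 − 7133·3899
1 = −7133·35793 + 16010·15947
1 = 16010·302291 − 135213·35793
1 = −135213·640375 + 286436·302291
So 1 = (-135213)·640375 + (286436)·302291.

1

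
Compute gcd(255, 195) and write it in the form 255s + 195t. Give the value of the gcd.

15

Apply Euclid's algorithm to 255 and 195:
255 = 1·195 + 60
195 = 3·60 + 15
60 = 4·15 + 0
gcd(255, 195) = 15.
Express as a combination:
15 = 195 − 3·60
15 = −3·255 + 4·195
So 15 = (-3)·255 + (4)·195.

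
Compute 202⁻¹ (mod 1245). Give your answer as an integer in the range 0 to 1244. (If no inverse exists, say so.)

943

Extended Euclidean algorithm:
1245 = 6×202 + 33
202 = 6×33 + 4
33 = 8×4 + 1
4 = 4×1 + 0
Since gcd(202, 1245) = 1, back-substitute to write 1 as a combination:
1 = 33 − 8·4
1 = −8·202 + 49·33
1 = 49·1245 − 302·202
Hence 202⁻¹ ≡ -302 ≡ 943 (mod 1245).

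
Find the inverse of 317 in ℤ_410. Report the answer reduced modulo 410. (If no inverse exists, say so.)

Extended Euclidean algorithm:
410 = 1·317 + 93
317 = 3·93 + 38
93 = 2·38 + 17
38 = 2·17 + 4
17 = 4·4 + 1
4 = 4·1 + 0
gcd = 1, so the inverse exists. Back-substitute:
1 = 17 − 4·4
1 = −4·38 + 9·17
1 = 9·93 − 22·38
1 = −22·317 + 75·93
1 = 75·410 − 97·317
Hence 317⁻¹ ≡ -97 ≡ 313 (mod 410).

313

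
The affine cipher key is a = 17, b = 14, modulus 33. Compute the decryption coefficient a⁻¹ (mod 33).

2

Run Euclid on (33, 17):
33 = 1·17 + 16
17 = 1·16 + 1
16 = 16·1 + 0
gcd = 1, so the inverse exists. Back-substitute:
1 = 17 − 16
1 = −33 + 2·17
So 17·2 ≡ 1 (mod 33).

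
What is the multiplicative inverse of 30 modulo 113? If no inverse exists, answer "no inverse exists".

gcd(113, 30) by repeated division:
113 = 3·30 + 23
30 = 1·23 + 7
23 = 3·7 + 2
7 = 3·2 + 1
2 = 2·1 + 0
The gcd is 1. Working backward:
1 = 7 − 3·2
1 = −3·23 + 10·7
1 = 10·30 − 13·23
1 = −13·113 + 49·30
So 30·49 ≡ 1 (mod 113).

49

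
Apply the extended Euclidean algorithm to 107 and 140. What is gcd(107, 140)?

1

Repeated division:
140 = 1×107 + 33
107 = 3×33 + 8
33 = 4×8 + 1
8 = 8×1 + 0
gcd(107, 140) = 1.
Express as a combination:
1 = 33 − 4·8
1 = −4·107 + 13·33
1 = 13·140 − 17·107
So 1 = (13)·140 + (-17)·107.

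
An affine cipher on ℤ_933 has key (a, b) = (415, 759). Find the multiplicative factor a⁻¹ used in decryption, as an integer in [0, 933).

Extended Euclidean algorithm:
933 = 2*415 + 103
415 = 4*103 + 3
103 = 34*3 + 1
3 = 3*1 + 0
The gcd is 1. Working backward:
1 = 103 − 34·3
1 = −34·415 + 137·103
1 = 137·933 − 308·415
So 415·(-308) ≡ 1 (mod 933), and -308 ≡ 625 (mod 933).

625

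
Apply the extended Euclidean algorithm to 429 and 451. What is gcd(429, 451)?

11

Repeated division:
451 = 1*429 + 22
429 = 19*22 + 11
22 = 2*11 + 0
gcd(429, 451) = 11.
Working backward:
11 = 429 − 19·22
11 = −19·451 + 20·429
So 11 = (-19)·451 + (20)·429.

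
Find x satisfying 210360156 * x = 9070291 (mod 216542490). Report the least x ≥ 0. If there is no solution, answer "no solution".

gcd(210360156, 216542490):
216542490 = 1·210360156 + 6182334
210360156 = 34·6182334 + 160800
6182334 = 38·160800 + 71934
160800 = 2·71934 + 16932
71934 = 4·16932 + 4206
16932 = 4·4206 + 108
4206 = 38·108 + 102
108 = 1·102 + 6
102 = 17·6 + 0
gcd = 6, but 6 ∤ 9070291, so the congruence has no solution.

no solution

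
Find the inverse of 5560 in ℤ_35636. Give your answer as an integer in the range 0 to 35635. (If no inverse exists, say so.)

Euclidean algorithm on 35636, 5560:
35636 = 6×5560 + 2276
5560 = 2×2276 + 1008
2276 = 2×1008 + 260
1008 = 3×260 + 228
260 = 1×228 + 32
228 = 7×32 + 4
32 = 8×4 + 0
gcd(5560, 35636) = 4 ≠ 1, so 5560 has no multiplicative inverse modulo 35636.

no inverse exists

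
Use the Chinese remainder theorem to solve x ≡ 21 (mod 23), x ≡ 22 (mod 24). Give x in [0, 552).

Write x = 21 + 23·k. Then 23·k ≡ 22 − 21 ≡ 1 (mod 24).
Need 23⁻¹ mod 24. Extended Euclid on (24, 23):
24 = 1*23 + 1
23 = 23*1 + 0
Back-substitute:
1 = 24 − 23
23⁻¹ ≡ 23 (mod 24), so k ≡ 23·1 ≡ 23 (mod 24).
x = 21 + 23·23 = 550.

550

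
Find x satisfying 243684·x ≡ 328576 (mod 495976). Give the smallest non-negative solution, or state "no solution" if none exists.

104558

First find gcd(243684, 495976):
495976 = 2·243684 + 8608
243684 = 28·8608 + 2660
8608 = 3·2660 + 628
2660 = 4·628 + 148
628 = 4·148 + 36
148 = 4·36 + 4
36 = 9·4 + 0
gcd = 4 and 4 | 328576, so solutions exist. Divide through by 4: 60921x ≡ 82144 (mod 123994).
Now find 60921⁻¹ mod 123994:
123994 = 2·60921 + 2152
60921 = 28·2152 + 665
2152 = 3·665 + 157
665 = 4·157 + 37
157 = 4·37 + 9
37 = 4·9 + 1
9 = 9·1 + 0
Back-substitute:
1 = 37 − 4·9
1 = −4·157 + 17·37
1 = 17·665 − 72·157
1 = −72·2152 + 233·665
1 = 233·60921 − 6596·2152
1 = −6596·123994 + 13425·60921
So 60921⁻¹ ≡ 13425 (mod 123994).
Then x ≡ 13425·82144 ≡ 104558 (mod 123994); the smallest non-negative solution is x = 104558.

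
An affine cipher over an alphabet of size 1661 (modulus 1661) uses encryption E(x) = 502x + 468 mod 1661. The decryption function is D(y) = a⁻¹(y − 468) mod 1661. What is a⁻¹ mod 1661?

943

Apply the Euclidean algorithm to 1661 and 502:
1661 = 3*502 + 155
502 = 3*155 + 37
155 = 4*37 + 7
37 = 5*7 + 2
7 = 3*2 + 1
2 = 2*1 + 0
gcd = 1, so the inverse exists. Back-substitute:
1 = 7 − 3·2
1 = −3·37 + 16·7
1 = 16·155 − 67·37
1 = −67·502 + 217·155
1 = 217·1661 − 718·502
Thus 502·(-718) ≡ 1 (mod 1661); reducing, -718 mod 1661 = 943.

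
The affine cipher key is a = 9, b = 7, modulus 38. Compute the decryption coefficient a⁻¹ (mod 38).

17

gcd(38, 9) by repeated division:
38 = 4*9 + 2
9 = 4*2 + 1
2 = 2*1 + 0
Since gcd(9, 38) = 1, back-substitute to write 1 as a combination:
1 = 9 − 4·2
1 = −4·38 + 17·9
So 9·17 ≡ 1 (mod 38).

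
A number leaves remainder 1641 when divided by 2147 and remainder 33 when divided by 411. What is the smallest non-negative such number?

Write x = 1641 + 2147·k. Then 2147·k ≡ 33 − 1641 ≡ 36 (mod 411).
Need 2147⁻¹ mod 411. Extended Euclid on (411, 92):
411 = 4×92 + 43
92 = 2×43 + 6
43 = 7×6 + 1
6 = 6×1 + 0
Back-substitute:
1 = 43 − 7·6
1 = −7·92 + 15·43
1 = 15·411 − 67·92
2147⁻¹ ≡ 344 (mod 411), so k ≡ 344·36 ≡ 54 (mod 411).
x = 1641 + 2147·54 = 117579.

117579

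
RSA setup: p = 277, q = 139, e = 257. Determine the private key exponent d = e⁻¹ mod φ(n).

φ(n) = (p−1)(q−1) = 276·138 = 38088.
Need d with 257·d ≡ 1 (mod 38088). Apply the extended Euclidean algorithm:
38088 = 148×257 + 52
257 = 4×52 + 49
52 = 1×49 + 3
49 = 16×3 + 1
3 = 3×1 + 0
Back-substitute:
1 = 49 − 16·3
1 = −16·52 + 17·49
1 = 17·257 − 84·52
1 = −84·38088 + 12449·257
So 257·12449 ≡ 1 (mod 38088), hence d = 12449.

12449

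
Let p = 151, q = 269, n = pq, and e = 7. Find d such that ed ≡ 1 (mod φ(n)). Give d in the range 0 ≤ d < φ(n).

φ(n) = (p−1)(q−1) = 150·268 = 40200.
Need d with 7·d ≡ 1 (mod 40200). Apply the extended Euclidean algorithm:
40200 = 5742·7 + 6
7 = 1·6 + 1
6 = 6·1 + 0
Back-substitute:
1 = 7 − 6
1 = −40200 + 5743·7
So 7·5743 ≡ 1 (mod 40200), hence d = 5743.

5743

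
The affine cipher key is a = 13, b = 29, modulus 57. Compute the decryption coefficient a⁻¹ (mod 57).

22

gcd(57, 13) by repeated division:
57 = 4*13 + 5
13 = 2*5 + 3
5 = 1*3 + 2
3 = 1*2 + 1
2 = 2*1 + 0
Since gcd(13, 57) = 1, back-substitute to write 1 as a combination:
1 = 3 − 2
1 = −5 + 2·3
1 = 2·13 − 5·5
1 = −5·57 + 22·13
So 13·22 ≡ 1 (mod 57).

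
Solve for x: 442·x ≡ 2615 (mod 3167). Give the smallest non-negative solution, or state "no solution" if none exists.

First find gcd(442, 3167):
3167 = 7·442 + 73
442 = 6·73 + 4
73 = 18·4 + 1
4 = 4·1 + 0
gcd = 1, so a unique solution mod 3167 exists.
Back-substitute for the Bézout coefficients:
1 = 73 − 18·4
1 = −18·442 + 109·73
1 = 109·3167 − 781·442
So 442·(-781) ≡ 1 (mod 3167), giving 442⁻¹ ≡ 2386.
x ≡ 442⁻¹·2615 ≡ 2386·2615 ≡ 400 (mod 3167).

400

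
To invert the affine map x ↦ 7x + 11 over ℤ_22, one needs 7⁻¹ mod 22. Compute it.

19

Apply the Euclidean algorithm to 22 and 7:
22 = 3*7 + 1
7 = 7*1 + 0
The gcd is 1. Working backward:
1 = 22 − 3·7
Thus 7·(-3) ≡ 1 (mod 22); reducing, -3 mod 22 = 19.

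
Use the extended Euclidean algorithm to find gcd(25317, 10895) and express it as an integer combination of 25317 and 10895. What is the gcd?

1

Euclidean algorithm:
25317 = 2*10895 + 3527
10895 = 3*3527 + 314
3527 = 11*314 + 73
314 = 4*73 + 22
73 = 3*22 + 7
22 = 3*7 + 1
7 = 7*1 + 0
gcd(25317, 10895) = 1.
Express as a combination:
1 = 22 − 3·7
1 = −3·73 + 10·22
1 = 10·314 − 43·73
1 = −43·3527 + 483·314
1 = 483·10895 − 1492·3527
1 = −1492·25317 + 3467·10895
So 1 = (-1492)·25317 + (3467)·10895.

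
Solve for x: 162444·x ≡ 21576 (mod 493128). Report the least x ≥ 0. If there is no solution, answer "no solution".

5434

First find gcd(162444, 493128):
493128 = 3*162444 + 5796
162444 = 28*5796 + 156
5796 = 37*156 + 24
156 = 6*24 + 12
24 = 2*12 + 0
gcd = 12 and 12 | 21576, so solutions exist. Divide through by 12: 13537x ≡ 1798 (mod 41094).
Now find 13537⁻¹ mod 41094:
41094 = 3·13537 + 483
13537 = 28·483 + 13
483 = 37·13 + 2
13 = 6·2 + 1
2 = 2·1 + 0
Back-substitute:
1 = 13 − 6·2
1 = −6·483 + 223·13
1 = 223·13537 − 6250·483
1 = −6250·41094 + 18973·13537
So 13537⁻¹ ≡ 18973 (mod 41094).
Then x ≡ 18973·1798 ≡ 5434 (mod 41094); the smallest non-negative solution is x = 5434.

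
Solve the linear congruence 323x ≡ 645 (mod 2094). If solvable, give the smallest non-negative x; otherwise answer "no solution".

1143

First find gcd(323, 2094):
2094 = 6·323 + 156
323 = 2·156 + 11
156 = 14·11 + 2
11 = 5·2 + 1
2 = 2·1 + 0
gcd = 1, so a unique solution mod 2094 exists.
Back-substitute for the Bézout coefficients:
1 = 11 − 5·2
1 = −5·156 + 71·11
1 = 71·323 − 147·156
1 = −147·2094 + 953·323
So 323·(953) ≡ 1 (mod 2094), giving 323⁻¹ ≡ 953.
x ≡ 323⁻¹·645 ≡ 953·645 ≡ 1143 (mod 2094).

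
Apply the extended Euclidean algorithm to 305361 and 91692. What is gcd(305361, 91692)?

Apply Euclid's algorithm to 305361 and 91692:
305361 = 3*91692 + 30285
91692 = 3*30285 + 837
30285 = 36*837 + 153
837 = 5*153 + 72
153 = 2*72 + 9
72 = 8*9 + 0
gcd(305361, 91692) = 9.
Working backward:
9 = 153 − 2·72
9 = −2·837 + 11·153
9 = 11·30285 − 398·837
9 = −398·91692 + 1205·30285
9 = 1205·305361 − 4013·91692
So 9 = (1205)·305361 + (-4013)·91692.

9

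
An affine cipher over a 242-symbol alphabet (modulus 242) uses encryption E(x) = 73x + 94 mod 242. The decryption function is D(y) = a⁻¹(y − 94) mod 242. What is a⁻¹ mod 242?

63

Run Euclid on (242, 73):
242 = 3×73 + 23
73 = 3×23 + 4
23 = 5×4 + 3
4 = 1×3 + 1
3 = 3×1 + 0
Since gcd(73, 242) = 1, back-substitute to write 1 as a combination:
1 = 4 − 3
1 = −23 + 6·4
1 = 6·73 − 19·23
1 = −19·242 + 63·73
So 73·63 ≡ 1 (mod 242).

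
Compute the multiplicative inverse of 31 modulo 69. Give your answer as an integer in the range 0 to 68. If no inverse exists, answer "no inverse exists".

49

Run Euclid on (69, 31):
69 = 2×31 + 7
31 = 4×7 + 3
7 = 2×3 + 1
3 = 3×1 + 0
Since gcd(31, 69) = 1, back-substitute to write 1 as a combination:
1 = 7 − 2·3
1 = −2·31 + 9·7
1 = 9·69 − 20·31
Thus 31·(-20) ≡ 1 (mod 69); reducing, -20 mod 69 = 49.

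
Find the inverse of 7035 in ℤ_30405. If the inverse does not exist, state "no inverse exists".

no inverse exists

Euclidean algorithm on 30405, 7035:
30405 = 4*7035 + 2265
7035 = 3*2265 + 240
2265 = 9*240 + 105
240 = 2*105 + 30
105 = 3*30 + 15
30 = 2*15 + 0
The gcd is 15, not 1, hence no inverse exists.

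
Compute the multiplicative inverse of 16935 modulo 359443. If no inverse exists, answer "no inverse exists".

Run Euclid on (359443, 16935):
359443 = 21×16935 + 3808
16935 = 4×3808 + 1703
3808 = 2×1703 + 402
1703 = 4×402 + 95
402 = 4×95 + 22
95 = 4×22 + 7
22 = 3×7 + 1
7 = 7×1 + 0
gcd = 1, so the inverse exists. Back-substitute:
1 = 22 − 3·7
1 = −3·95 + 13·22
1 = 13·402 − 55·95
1 = −55·1703 + 233·402
1 = 233·3808 − 521·1703
1 = −521·16935 + 2317·3808
1 = 2317·359443 − 49178·16935
Thus 16935·(-49178) ≡ 1 (mod 359443); reducing, -49178 mod 359443 = 310265.

310265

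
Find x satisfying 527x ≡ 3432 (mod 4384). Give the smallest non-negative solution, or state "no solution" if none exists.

First find gcd(527, 4384):
4384 = 8×527 + 168
527 = 3×168 + 23
168 = 7×23 + 7
23 = 3×7 + 2
7 = 3×2 + 1
2 = 2×1 + 0
gcd = 1, so a unique solution mod 4384 exists.
Back-substitute for the Bézout coefficients:
1 = 7 − 3·2
1 = −3·23 + 10·7
1 = 10·168 − 73·23
1 = −73·527 + 229·168
1 = 229·4384 − 1905·527
So 527·(-1905) ≡ 1 (mod 4384), giving 527⁻¹ ≡ 2479.
x ≡ 527⁻¹·3432 ≡ 2479·3432 ≡ 2968 (mod 4384).

2968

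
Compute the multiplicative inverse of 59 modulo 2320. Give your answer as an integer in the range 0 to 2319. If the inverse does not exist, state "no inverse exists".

Apply the Euclidean algorithm to 2320 and 59:
2320 = 39*59 + 19
59 = 3*19 + 2
19 = 9*2 + 1
2 = 2*1 + 0
The gcd is 1. Working backward:
1 = 19 − 9·2
1 = −9·59 + 28·19
1 = 28·2320 − 1101·59
Hence 59⁻¹ ≡ -1101 ≡ 1219 (mod 2320).

1219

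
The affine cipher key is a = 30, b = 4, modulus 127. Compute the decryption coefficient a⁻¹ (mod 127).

72

Run Euclid on (127, 30):
127 = 4*30 + 7
30 = 4*7 + 2
7 = 3*2 + 1
2 = 2*1 + 0
gcd = 1, so the inverse exists. Back-substitute:
1 = 7 − 3·2
1 = −3·30 + 13·7
1 = 13·127 − 55·30
Thus 30·(-55) ≡ 1 (mod 127); reducing, -55 mod 127 = 72.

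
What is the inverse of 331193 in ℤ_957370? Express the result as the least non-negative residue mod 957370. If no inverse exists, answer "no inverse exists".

464447

gcd(957370, 331193) by repeated division:
957370 = 2·331193 + 294984
331193 = 1·294984 + 36209
294984 = 8·36209 + 5312
36209 = 6·5312 + 4337
5312 = 1·4337 + 975
4337 = 4·975 + 437
975 = 2·437 + 101
437 = 4·101 + 33
101 = 3·33 + 2
33 = 16·2 + 1
2 = 2·1 + 0
Since gcd(331193, 957370) = 1, back-substitute to write 1 as a combination:
1 = 33 − 16·2
1 = −16·101 + 49·33
1 = 49·437 − 212·101
1 = −212·975 + 473·437
1 = 473·4337 − 2104·975
1 = −2104·5312 + 2577·4337
1 = 2577·36209 − 17566·5312
1 = −17566·294984 + 143105·36209
1 = 143105·331193 − 160671·294984
1 = −160671·957370 + 464447·331193
So 331193·464447 ≡ 1 (mod 957370).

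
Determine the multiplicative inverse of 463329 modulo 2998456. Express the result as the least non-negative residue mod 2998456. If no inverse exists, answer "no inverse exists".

2572201

Apply the Euclidean algorithm to 2998456 and 463329:
2998456 = 6*463329 + 218482
463329 = 2*218482 + 26365
218482 = 8*26365 + 7562
26365 = 3*7562 + 3679
7562 = 2*3679 + 204
3679 = 18*204 + 7
204 = 29*7 + 1
7 = 7*1 + 0
gcd = 1, so the inverse exists. Back-substitute:
1 = 204 − 29·7
1 = −29·3679 + 523·204
1 = 523·7562 − 1075·3679
1 = −1075·26365 + 3748·7562
1 = 3748·218482 − 31059·26365
1 = −31059·463329 + 65866·218482
1 = 65866·2998456 − 426255·463329
So 463329·(-426255) ≡ 1 (mod 2998456), and -426255 ≡ 2572201 (mod 2998456).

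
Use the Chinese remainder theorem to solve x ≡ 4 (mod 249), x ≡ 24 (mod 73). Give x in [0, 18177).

Write x = 4 + 249·k. Then 249·k ≡ 24 − 4 ≡ 20 (mod 73).
Need 249⁻¹ mod 73. Extended Euclid on (73, 30):
73 = 2·30 + 13
30 = 2·13 + 4
13 = 3·4 + 1
4 = 4·1 + 0
Back-substitute:
1 = 13 − 3·4
1 = −3·30 + 7·13
1 = 7·73 − 17·30
249⁻¹ ≡ 56 (mod 73), so k ≡ 56·20 ≡ 25 (mod 73).
x = 4 + 249·25 = 6229.

6229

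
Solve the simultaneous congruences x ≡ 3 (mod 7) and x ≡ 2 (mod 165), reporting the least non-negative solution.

Write x = 3 + 7·k. Then 7·k ≡ 2 − 3 ≡ 164 (mod 165).
Need 7⁻¹ mod 165. Extended Euclid on (165, 7):
165 = 23×7 + 4
7 = 1×4 + 3
4 = 1×3 + 1
3 = 3×1 + 0
Back-substitute:
1 = 4 − 3
1 = −7 + 2·4
1 = 2·165 − 47·7
7⁻¹ ≡ 118 (mod 165), so k ≡ 118·164 ≡ 47 (mod 165).
x = 3 + 7·47 = 332.

332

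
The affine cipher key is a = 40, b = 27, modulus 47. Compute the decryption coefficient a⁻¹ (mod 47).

Extended Euclidean algorithm:
47 = 1*40 + 7
40 = 5*7 + 5
7 = 1*5 + 2
5 = 2*2 + 1
2 = 2*1 + 0
The gcd is 1. Working backward:
1 = 5 − 2·2
1 = −2·7 + 3·5
1 = 3·40 − 17·7
1 = −17·47 + 20·40
So 40·20 ≡ 1 (mod 47).

20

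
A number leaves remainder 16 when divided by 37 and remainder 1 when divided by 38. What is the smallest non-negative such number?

571

Write x = 16 + 37·k. Then 37·k ≡ 1 − 16 ≡ 23 (mod 38).
Need 37⁻¹ mod 38. Extended Euclid on (38, 37):
38 = 1×37 + 1
37 = 37×1 + 0
Back-substitute:
1 = 38 − 37
37⁻¹ ≡ 37 (mod 38), so k ≡ 37·23 ≡ 15 (mod 38).
x = 16 + 37·15 = 571.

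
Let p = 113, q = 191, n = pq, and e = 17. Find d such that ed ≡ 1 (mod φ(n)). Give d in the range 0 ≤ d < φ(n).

16273

φ(n) = (p−1)(q−1) = 112·190 = 21280.
Need d with 17·d ≡ 1 (mod 21280). Apply the extended Euclidean algorithm:
21280 = 1251*17 + 13
17 = 1*13 + 4
13 = 3*4 + 1
4 = 4*1 + 0
Back-substitute:
1 = 13 − 3·4
1 = −3·17 + 4·13
1 = 4·21280 − 5007·17
So 17·(-5007) ≡ 1 (mod 21280), hence d ≡ -5007 ≡ 16273 (mod 21280).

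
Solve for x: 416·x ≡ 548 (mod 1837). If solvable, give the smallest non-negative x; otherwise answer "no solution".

1750

First find gcd(416, 1837):
1837 = 4×416 + 173
416 = 2×173 + 70
173 = 2×70 + 33
70 = 2×33 + 4
33 = 8×4 + 1
4 = 4×1 + 0
gcd = 1, so a unique solution mod 1837 exists.
Back-substitute for the Bézout coefficients:
1 = 33 − 8·4
1 = −8·70 + 17·33
1 = 17·173 − 42·70
1 = −42·416 + 101·173
1 = 101·1837 − 446·416
So 416·(-446) ≡ 1 (mod 1837), giving 416⁻¹ ≡ 1391.
x ≡ 416⁻¹·548 ≡ 1391·548 ≡ 1750 (mod 1837).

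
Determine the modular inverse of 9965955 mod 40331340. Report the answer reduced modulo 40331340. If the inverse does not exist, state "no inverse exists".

Euclidean algorithm on 40331340, 9965955:
40331340 = 4×9965955 + 467520
9965955 = 21×467520 + 148035
467520 = 3×148035 + 23415
148035 = 6×23415 + 7545
23415 = 3×7545 + 780
7545 = 9×780 + 525
780 = 1×525 + 255
525 = 2×255 + 15
255 = 17×15 + 0
Since gcd = 15 > 1, 9965955 is not a unit mod 40331340.

no inverse exists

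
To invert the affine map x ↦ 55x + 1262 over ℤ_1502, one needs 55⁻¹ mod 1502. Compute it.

Extended Euclidean algorithm:
1502 = 27·55 + 17
55 = 3·17 + 4
17 = 4·4 + 1
4 = 4·1 + 0
gcd = 1, so the inverse exists. Back-substitute:
1 = 17 − 4·4
1 = −4·55 + 13·17
1 = 13·1502 − 355·55
Thus 55·(-355) ≡ 1 (mod 1502); reducing, -355 mod 1502 = 1147.

1147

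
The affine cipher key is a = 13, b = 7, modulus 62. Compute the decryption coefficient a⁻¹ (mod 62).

Apply the Euclidean algorithm to 62 and 13:
62 = 4·13 + 10
13 = 1·10 + 3
10 = 3·3 + 1
3 = 3·1 + 0
Since gcd(13, 62) = 1, back-substitute to write 1 as a combination:
1 = 10 − 3·3
1 = −3·13 + 4·10
1 = 4·62 − 19·13
Hence 13⁻¹ ≡ -19 ≡ 43 (mod 62).

43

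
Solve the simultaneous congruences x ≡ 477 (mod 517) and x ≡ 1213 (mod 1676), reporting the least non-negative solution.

393397

Write x = 477 + 517·k. Then 517·k ≡ 1213 − 477 ≡ 736 (mod 1676).
Need 517⁻¹ mod 1676. Extended Euclid on (1676, 517):
1676 = 3×517 + 125
517 = 4×125 + 17
125 = 7×17 + 6
17 = 2×6 + 5
6 = 1×5 + 1
5 = 5×1 + 0
Back-substitute:
1 = 6 − 5
1 = −17 + 3·6
1 = 3·125 − 22·17
1 = −22·517 + 91·125
1 = 91·1676 − 295·517
517⁻¹ ≡ 1381 (mod 1676), so k ≡ 1381·736 ≡ 760 (mod 1676).
x = 477 + 517·760 = 393397.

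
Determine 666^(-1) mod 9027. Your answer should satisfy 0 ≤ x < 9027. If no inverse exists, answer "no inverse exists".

Compute gcd(666, 9027):
9027 = 13*666 + 369
666 = 1*369 + 297
369 = 1*297 + 72
297 = 4*72 + 9
72 = 8*9 + 0
gcd(666, 9027) = 9 ≠ 1, so 666 has no multiplicative inverse modulo 9027.

no inverse exists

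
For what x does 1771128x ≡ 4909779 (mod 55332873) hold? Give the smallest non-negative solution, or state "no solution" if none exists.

5668385

First find gcd(1771128, 55332873):
55332873 = 31*1771128 + 427905
1771128 = 4*427905 + 59508
427905 = 7*59508 + 11349
59508 = 5*11349 + 2763
11349 = 4*2763 + 297
2763 = 9*297 + 90
297 = 3*90 + 27
90 = 3*27 + 9
27 = 3*9 + 0
gcd = 9 and 9 | 4909779, so solutions exist. Divide through by 9: 196792x ≡ 545531 (mod 6148097).
Now find 196792⁻¹ mod 6148097:
6148097 = 31·196792 + 47545
196792 = 4·47545 + 6612
47545 = 7·6612 + 1261
6612 = 5·1261 + 307
1261 = 4·307 + 33
307 = 9·33 + 10
33 = 3·10 + 3
10 = 3·3 + 1
3 = 3·1 + 0
Back-substitute:
1 = 10 − 3·3
1 = −3·33 + 10·10
1 = 10·307 − 93·33
1 = −93·1261 + 382·307
1 = 382·6612 − 2003·1261
1 = −2003·47545 + 14403·6612
1 = 14403·196792 − 59615·47545
1 = −59615·6148097 + 1862468·196792
So 196792⁻¹ ≡ 1862468 (mod 6148097).
Then x ≡ 1862468·545531 ≡ 5668385 (mod 6148097); the smallest non-negative solution is x = 5668385.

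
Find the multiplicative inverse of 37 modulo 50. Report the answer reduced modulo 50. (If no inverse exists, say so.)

Apply the Euclidean algorithm to 50 and 37:
50 = 1*37 + 13
37 = 2*13 + 11
13 = 1*11 + 2
11 = 5*2 + 1
2 = 2*1 + 0
The gcd is 1. Working backward:
1 = 11 − 5·2
1 = −5·13 + 6·11
1 = 6·37 − 17·13
1 = −17·50 + 23·37
So 37·23 ≡ 1 (mod 50).

23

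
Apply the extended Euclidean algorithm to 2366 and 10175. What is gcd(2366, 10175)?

Repeated division:
10175 = 4×2366 + 711
2366 = 3×711 + 233
711 = 3×233 + 12
233 = 19×12 + 5
12 = 2×5 + 2
5 = 2×2 + 1
2 = 2×1 + 0
gcd(2366, 10175) = 1.
Back-substituting:
1 = 5 − 2·2
1 = −2·12 + 5·5
1 = 5·233 − 97·12
1 = −97·711 + 296·233
1 = 296·2366 − 985·711
1 = −985·10175 + 4236·2366
So 1 = (-985)·10175 + (4236)·2366.

1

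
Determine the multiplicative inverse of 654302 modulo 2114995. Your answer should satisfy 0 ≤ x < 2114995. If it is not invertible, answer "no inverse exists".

Apply the Euclidean algorithm to 2114995 and 654302:
2114995 = 3×654302 + 152089
654302 = 4×152089 + 45946
152089 = 3×45946 + 14251
45946 = 3×14251 + 3193
14251 = 4×3193 + 1479
3193 = 2×1479 + 235
1479 = 6×235 + 69
235 = 3×69 + 28
69 = 2×28 + 13
28 = 2×13 + 2
13 = 6×2 + 1
2 = 2×1 + 0
Since gcd(654302, 2114995) = 1, back-substitute to write 1 as a combination:
1 = 13 − 6·2
1 = −6·28 + 13·13
1 = 13·69 − 32·28
1 = −32·235 + 109·69
1 = 109·1479 − 686·235
1 = −686·3193 + 1481·1479
1 = 1481·14251 − 6610·3193
1 = −6610·45946 + 21311·14251
1 = 21311·152089 − 70543·45946
1 = −70543·654302 + 303483·152089
1 = 303483·2114995 − 980992·654302
Thus 654302·(-980992) ≡ 1 (mod 2114995); reducing, -980992 mod 2114995 = 1134003.

1134003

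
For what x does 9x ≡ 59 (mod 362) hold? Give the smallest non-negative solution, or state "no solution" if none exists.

First find gcd(9, 362):
362 = 40*9 + 2
9 = 4*2 + 1
2 = 2*1 + 0
gcd = 1, so a unique solution mod 362 exists.
Back-substitute for the Bézout coefficients:
1 = 9 − 4·2
1 = −4·362 + 161·9
So 9·(161) ≡ 1 (mod 362), giving 9⁻¹ ≡ 161.
x ≡ 9⁻¹·59 ≡ 161·59 ≡ 87 (mod 362).

87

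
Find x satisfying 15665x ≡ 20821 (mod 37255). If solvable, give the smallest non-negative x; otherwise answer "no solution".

no solution

gcd(15665, 37255):
37255 = 2×15665 + 5925
15665 = 2×5925 + 3815
5925 = 1×3815 + 2110
3815 = 1×2110 + 1705
2110 = 1×1705 + 405
1705 = 4×405 + 85
405 = 4×85 + 65
85 = 1×65 + 20
65 = 3×20 + 5
20 = 4×5 + 0
gcd = 5, but 5 ∤ 20821, so the congruence has no solution.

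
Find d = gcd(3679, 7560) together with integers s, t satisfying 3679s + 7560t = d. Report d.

Euclidean algorithm:
7560 = 2*3679 + 202
3679 = 18*202 + 43
202 = 4*43 + 30
43 = 1*30 + 13
30 = 2*13 + 4
13 = 3*4 + 1
4 = 4*1 + 0
gcd(3679, 7560) = 1.
Express as a combination:
1 = 13 − 3·4
1 = −3·30 + 7·13
1 = 7·43 − 10·30
1 = −10·202 + 47·43
1 = 47·3679 − 856·202
1 = −856·7560 + 1759·3679
So 1 = (-856)·7560 + (1759)·3679.

1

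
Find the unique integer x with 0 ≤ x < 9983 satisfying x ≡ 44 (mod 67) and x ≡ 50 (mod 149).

1987

Write x = 44 + 67·k. Then 67·k ≡ 50 − 44 ≡ 6 (mod 149).
Need 67⁻¹ mod 149. Extended Euclid on (149, 67):
149 = 2·67 + 15
67 = 4·15 + 7
15 = 2·7 + 1
7 = 7·1 + 0
Back-substitute:
1 = 15 − 2·7
1 = −2·67 + 9·15
1 = 9·149 − 20·67
67⁻¹ ≡ 129 (mod 149), so k ≡ 129·6 ≡ 29 (mod 149).
x = 44 + 67·29 = 1987.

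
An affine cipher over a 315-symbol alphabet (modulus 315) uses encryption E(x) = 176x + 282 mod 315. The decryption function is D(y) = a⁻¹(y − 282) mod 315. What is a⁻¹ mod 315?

gcd(315, 176) by repeated division:
315 = 1·176 + 139
176 = 1·139 + 37
139 = 3·37 + 28
37 = 1·28 + 9
28 = 3·9 + 1
9 = 9·1 + 0
gcd = 1, so the inverse exists. Back-substitute:
1 = 28 − 3·9
1 = −3·37 + 4·28
1 = 4·139 − 15·37
1 = −15·176 + 19·139
1 = 19·315 − 34·176
Hence 176⁻¹ ≡ -34 ≡ 281 (mod 315).

281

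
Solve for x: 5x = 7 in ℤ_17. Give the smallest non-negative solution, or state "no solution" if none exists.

15

First find gcd(5, 17):
17 = 3*5 + 2
5 = 2*2 + 1
2 = 2*1 + 0
gcd = 1, so a unique solution mod 17 exists.
Back-substitute for the Bézout coefficients:
1 = 5 − 2·2
1 = −2·17 + 7·5
So 5·(7) ≡ 1 (mod 17), giving 5⁻¹ ≡ 7.
x ≡ 5⁻¹·7 ≡ 7·7 ≡ 15 (mod 17).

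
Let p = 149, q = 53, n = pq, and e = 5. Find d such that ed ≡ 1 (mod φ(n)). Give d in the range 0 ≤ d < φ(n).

φ(n) = (p−1)(q−1) = 148·52 = 7696.
Need d with 5·d ≡ 1 (mod 7696). Apply the extended Euclidean algorithm:
7696 = 1539×5 + 1
5 = 5×1 + 0
Back-substitute:
1 = 7696 − 1539·5
So 5·(-1539) ≡ 1 (mod 7696), hence d ≡ -1539 ≡ 6157 (mod 7696).

6157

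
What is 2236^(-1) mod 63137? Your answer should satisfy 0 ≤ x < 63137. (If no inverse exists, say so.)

37357

Run Euclid on (63137, 2236):
63137 = 28·2236 + 529
2236 = 4·529 + 120
529 = 4·120 + 49
120 = 2·49 + 22
49 = 2·22 + 5
22 = 4·5 + 2
5 = 2·2 + 1
2 = 2·1 + 0
gcd = 1, so the inverse exists. Back-substitute:
1 = 5 − 2·2
1 = −2·22 + 9·5
1 = 9·49 − 20·22
1 = −20·120 + 49·49
1 = 49·529 − 216·120
1 = −216·2236 + 913·529
1 = 913·63137 − 25780·2236
Hence 2236⁻¹ ≡ -25780 ≡ 37357 (mod 63137).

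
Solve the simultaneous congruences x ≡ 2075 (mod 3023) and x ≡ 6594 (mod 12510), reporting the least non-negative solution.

29817924

Write x = 2075 + 3023·k. Then 3023·k ≡ 6594 − 2075 ≡ 4519 (mod 12510).
Need 3023⁻¹ mod 12510. Extended Euclid on (12510, 3023):
12510 = 4×3023 + 418
3023 = 7×418 + 97
418 = 4×97 + 30
97 = 3×30 + 7
30 = 4×7 + 2
7 = 3×2 + 1
2 = 2×1 + 0
Back-substitute:
1 = 7 − 3·2
1 = −3·30 + 13·7
1 = 13·97 − 42·30
1 = −42·418 + 181·97
1 = 181·3023 − 1309·418
1 = −1309·12510 + 5417·3023
3023⁻¹ ≡ 5417 (mod 12510), so k ≡ 5417·4519 ≡ 9863 (mod 12510).
x = 2075 + 3023·9863 = 29817924.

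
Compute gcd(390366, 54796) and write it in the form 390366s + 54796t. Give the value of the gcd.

Euclidean algorithm:
390366 = 7×54796 + 6794
54796 = 8×6794 + 444
6794 = 15×444 + 134
444 = 3×134 + 42
134 = 3×42 + 8
42 = 5×8 + 2
8 = 4×2 + 0
gcd(390366, 54796) = 2.
Express as a combination:
2 = 42 − 5·8
2 = −5·134 + 16·42
2 = 16·444 − 53·134
2 = −53·6794 + 811·444
2 = 811·54796 − 6541·6794
2 = −6541·390366 + 46598·54796
So 2 = (-6541)·390366 + (46598)·54796.

2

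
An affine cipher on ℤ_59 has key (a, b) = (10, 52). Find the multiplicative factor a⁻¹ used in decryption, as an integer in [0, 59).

6

Run Euclid on (59, 10):
59 = 5*10 + 9
10 = 1*9 + 1
9 = 9*1 + 0
Since gcd(10, 59) = 1, back-substitute to write 1 as a combination:
1 = 10 − 9
1 = −59 + 6·10
So 10·6 ≡ 1 (mod 59).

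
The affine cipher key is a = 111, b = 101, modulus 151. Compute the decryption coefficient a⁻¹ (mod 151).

Extended Euclidean algorithm:
151 = 1×111 + 40
111 = 2×40 + 31
40 = 1×31 + 9
31 = 3×9 + 4
9 = 2×4 + 1
4 = 4×1 + 0
Since gcd(111, 151) = 1, back-substitute to write 1 as a combination:
1 = 9 − 2·4
1 = −2·31 + 7·9
1 = 7·40 − 9·31
1 = −9·111 + 25·40
1 = 25·151 − 34·111
So 111·(-34) ≡ 1 (mod 151), and -34 ≡ 117 (mod 151).

117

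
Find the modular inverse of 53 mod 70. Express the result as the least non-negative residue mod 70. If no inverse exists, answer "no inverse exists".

Extended Euclidean algorithm:
70 = 1·53 + 17
53 = 3·17 + 2
17 = 8·2 + 1
2 = 2·1 + 0
gcd = 1, so the inverse exists. Back-substitute:
1 = 17 − 8·2
1 = −8·53 + 25·17
1 = 25·70 − 33·53
So 53·(-33) ≡ 1 (mod 70), and -33 ≡ 37 (mod 70).

37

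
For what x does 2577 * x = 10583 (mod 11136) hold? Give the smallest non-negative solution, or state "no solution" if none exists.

no solution

gcd(2577, 11136):
11136 = 4×2577 + 828
2577 = 3×828 + 93
828 = 8×93 + 84
93 = 1×84 + 9
84 = 9×9 + 3
9 = 3×3 + 0
gcd = 3, but 3 ∤ 10583, so the congruence has no solution.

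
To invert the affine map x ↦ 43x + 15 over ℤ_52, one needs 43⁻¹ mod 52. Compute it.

23

gcd(52, 43) by repeated division:
52 = 1*43 + 9
43 = 4*9 + 7
9 = 1*7 + 2
7 = 3*2 + 1
2 = 2*1 + 0
Since gcd(43, 52) = 1, back-substitute to write 1 as a combination:
1 = 7 − 3·2
1 = −3·9 + 4·7
1 = 4·43 − 19·9
1 = −19·52 + 23·43
So 43·23 ≡ 1 (mod 52).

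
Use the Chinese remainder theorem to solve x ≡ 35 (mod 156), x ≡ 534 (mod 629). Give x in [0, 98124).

Write x = 35 + 156·k. Then 156·k ≡ 534 − 35 ≡ 499 (mod 629).
Need 156⁻¹ mod 629. Extended Euclid on (629, 156):
629 = 4*156 + 5
156 = 31*5 + 1
5 = 5*1 + 0
Back-substitute:
1 = 156 − 31·5
1 = −31·629 + 125·156
156⁻¹ ≡ 125 (mod 629), so k ≡ 125·499 ≡ 104 (mod 629).
x = 35 + 156·104 = 16259.

16259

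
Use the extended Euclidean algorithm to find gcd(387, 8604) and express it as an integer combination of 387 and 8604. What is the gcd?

9

Apply Euclid's algorithm to 8604 and 387:
8604 = 22*387 + 90
387 = 4*90 + 27
90 = 3*27 + 9
27 = 3*9 + 0
gcd(387, 8604) = 9.
Express as a combination:
9 = 90 − 3·27
9 = −3·387 + 13·90
9 = 13·8604 − 289·387
So 9 = (13)·8604 + (-289)·387.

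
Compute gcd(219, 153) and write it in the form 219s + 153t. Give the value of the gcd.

3

Euclidean algorithm:
219 = 1×153 + 66
153 = 2×66 + 21
66 = 3×21 + 3
21 = 7×3 + 0
gcd(219, 153) = 3.
Express as a combination:
3 = 66 − 3·21
3 = −3·153 + 7·66
3 = 7·219 − 10·153
So 3 = (7)·219 + (-10)·153.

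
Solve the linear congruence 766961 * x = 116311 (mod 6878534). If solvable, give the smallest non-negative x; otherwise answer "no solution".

329209

First find gcd(766961, 6878534):
6878534 = 8·766961 + 742846
766961 = 1·742846 + 24115
742846 = 30·24115 + 19396
24115 = 1·19396 + 4719
19396 = 4·4719 + 520
4719 = 9·520 + 39
520 = 13·39 + 13
39 = 3·13 + 0
gcd = 13 and 13 | 116311, so solutions exist. Divide through by 13: 58997x ≡ 8947 (mod 529118).
Now find 58997⁻¹ mod 529118:
529118 = 8*58997 + 57142
58997 = 1*57142 + 1855
57142 = 30*1855 + 1492
1855 = 1*1492 + 363
1492 = 4*363 + 40
363 = 9*40 + 3
40 = 13*3 + 1
3 = 3*1 + 0
Back-substitute:
1 = 40 − 13·3
1 = −13·363 + 118·40
1 = 118·1492 − 485·363
1 = −485·1855 + 603·1492
1 = 603·57142 − 18575·1855
1 = −18575·58997 + 19178·57142
1 = 19178·529118 − 171999·58997
So 58997·(-171999) ≡ 1 (mod 529118), i.e. 58997⁻¹ ≡ 357119.
Then x ≡ 357119·8947 ≡ 329209 (mod 529118); the smallest non-negative solution is x = 329209.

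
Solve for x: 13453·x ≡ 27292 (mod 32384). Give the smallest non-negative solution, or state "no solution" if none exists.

gcd(13453, 32384):
32384 = 2×13453 + 5478
13453 = 2×5478 + 2497
5478 = 2×2497 + 484
2497 = 5×484 + 77
484 = 6×77 + 22
77 = 3×22 + 11
22 = 2×11 + 0
gcd = 11, but 11 ∤ 27292, so the congruence has no solution.

no solution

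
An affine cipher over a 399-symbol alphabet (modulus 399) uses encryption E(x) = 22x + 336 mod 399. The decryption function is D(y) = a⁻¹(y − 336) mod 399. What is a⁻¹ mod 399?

127

gcd(399, 22) by repeated division:
399 = 18*22 + 3
22 = 7*3 + 1
3 = 3*1 + 0
The gcd is 1. Working backward:
1 = 22 − 7·3
1 = −7·399 + 127·22
So 22·127 ≡ 1 (mod 399).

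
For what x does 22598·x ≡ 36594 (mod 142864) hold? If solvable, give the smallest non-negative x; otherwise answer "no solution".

First find gcd(22598, 142864):
142864 = 6×22598 + 7276
22598 = 3×7276 + 770
7276 = 9×770 + 346
770 = 2×346 + 78
346 = 4×78 + 34
78 = 2×34 + 10
34 = 3×10 + 4
10 = 2×4 + 2
4 = 2×2 + 0
gcd = 2 and 2 | 36594, so solutions exist. Divide through by 2: 11299x ≡ 18297 (mod 71432).
Now find 11299⁻¹ mod 71432:
71432 = 6·11299 + 3638
11299 = 3·3638 + 385
3638 = 9·385 + 173
385 = 2·173 + 39
173 = 4·39 + 17
39 = 2·17 + 5
17 = 3·5 + 2
5 = 2·2 + 1
2 = 2·1 + 0
Back-substitute:
1 = 5 − 2·2
1 = −2·17 + 7·5
1 = 7·39 − 16·17
1 = −16·173 + 71·39
1 = 71·385 − 158·173
1 = −158·3638 + 1493·385
1 = 1493·11299 − 4637·3638
1 = −4637·71432 + 29315·11299
So 11299⁻¹ ≡ 29315 (mod 71432).
Then x ≡ 29315·18297 ≡ 65099 (mod 71432); the smallest non-negative solution is x = 65099.

65099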